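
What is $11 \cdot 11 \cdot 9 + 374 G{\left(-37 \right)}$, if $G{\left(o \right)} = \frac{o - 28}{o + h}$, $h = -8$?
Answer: $\frac{14663}{9} \approx 1629.2$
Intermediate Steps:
$G{\left(o \right)} = \frac{-28 + o}{-8 + o}$ ($G{\left(o \right)} = \frac{o - 28}{o - 8} = \frac{-28 + o}{-8 + o}$)
$11 \cdot 11 \cdot 9 + 374 G{\left(-37 \right)} = 11 \cdot 11 \cdot 9 + 374 \frac{-28 - 37}{-8 - 37} = 121 \cdot 9 + 374 \frac{1}{-45} \left(-65\right) = 1089 + 374 \left(\left(- \frac{1}{45}\right) \left(-65\right)\right) = 1089 + 374 \cdot \frac{13}{9} = 1089 + \frac{4862}{9} = \frac{14663}{9}$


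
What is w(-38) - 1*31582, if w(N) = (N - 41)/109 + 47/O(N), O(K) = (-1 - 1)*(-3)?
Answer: -20649979/654 ≈ -31575.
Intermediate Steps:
O(K) = 6 (O(K) = -2*(-3) = 6)
w(N) = 4877/654 + N/109 (w(N) = (N - 41)/109 + 47/6 = (-41 + N)*(1/109) + 47*(⅙) = (-41/109 + N/109) + 47/6 = 4877/654 + N/109)
w(-38) - 1*31582 = (4877/654 + (1/109)*(-38)) - 1*31582 = (4877/654 - 38/109) - 31582 = 4649/654 - 31582 = -20649979/654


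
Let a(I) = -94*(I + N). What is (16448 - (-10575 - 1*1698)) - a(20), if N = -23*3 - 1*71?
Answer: 17441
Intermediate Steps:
N = -140 (N = -69 - 71 = -140)
a(I) = 13160 - 94*I (a(I) = -94*(I - 140) = -94*(-140 + I) = 13160 - 94*I)
(16448 - (-10575 - 1*1698)) - a(20) = (16448 - (-10575 - 1*1698)) - (13160 - 94*20) = (16448 - (-10575 - 1698)) - (13160 - 1880) = (16448 - 1*(-12273)) - 1*11280 = (16448 + 12273) - 11280 = 28721 - 11280 = 17441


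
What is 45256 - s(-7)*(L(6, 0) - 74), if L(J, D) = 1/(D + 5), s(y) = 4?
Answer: 227756/5 ≈ 45551.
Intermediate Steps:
L(J, D) = 1/(5 + D)
45256 - s(-7)*(L(6, 0) - 74) = 45256 - 4*(1/(5 + 0) - 74) = 45256 - 4*(1/5 - 74) = 45256 - 4*(-369)/5 = 45256 - 1*(-1476/5) = 45256 + 1476/5 = 227756/5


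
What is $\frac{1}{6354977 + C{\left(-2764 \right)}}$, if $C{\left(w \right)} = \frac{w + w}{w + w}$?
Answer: $\frac{1}{6354978} \approx 1.5736 \cdot 10^{-7}$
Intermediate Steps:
$C{\left(w \right)} = 1$ ($C{\left(w \right)} = \frac{2 w}{2 w} = 2 w \frac{1}{2 w} = 1$)
$\frac{1}{6354977 + C{\left(-2764 \right)}} = \frac{1}{6354977 + 1} = \frac{1}{6354978}$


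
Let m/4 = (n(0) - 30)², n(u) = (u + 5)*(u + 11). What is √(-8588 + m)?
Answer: 2*I*√1522 ≈ 78.026*I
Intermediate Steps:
n(u) = (5 + u)*(11 + u)
m = 2500 (m = 4*((55 + 0² + 16*0) - 30)² = 4*((55 + 0 + 0) - 30)² = 4*(55 - 30)² = 4*25² = 4*625 = 2500)
√(-8588 + m) = √(-8588 + 2500) = √(-6088) = 2*I*√1522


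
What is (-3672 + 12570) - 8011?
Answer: 887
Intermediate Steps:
(-3672 + 12570) - 8011 = 8898 - 8011 = 887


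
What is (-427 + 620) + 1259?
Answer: 1452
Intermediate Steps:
(-427 + 620) + 1259 = 193 + 1259 = 1452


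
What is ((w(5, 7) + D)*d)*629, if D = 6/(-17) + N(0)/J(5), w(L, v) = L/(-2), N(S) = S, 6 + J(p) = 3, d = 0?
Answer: 0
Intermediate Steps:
J(p) = -3 (J(p) = -6 + 3 = -3)
w(L, v) = -L/2 (w(L, v) = L*(-½) = -L/2)
D = -6/17 (D = 6/(-17) + 0/(-3) = 6*(-1/17) + 0*(-⅓) = -6/17 + 0 = -6/17 ≈ -0.35294)
((w(5, 7) + D)*d)*629 = ((-½*5 - 6/17)*0)*629 = ((-5/2 - 6/17)*0)*629 = -97/34*0*629 = 0*629 = 0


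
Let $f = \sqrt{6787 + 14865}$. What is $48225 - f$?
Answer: $48225 - 2 \sqrt{5413} \approx 48078.0$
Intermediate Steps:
$f = 2 \sqrt{5413}$ ($f = \sqrt{21652} = 2 \sqrt{5413} \approx 147.15$)
$48225 - f = 48225 - 2 \sqrt{5413}$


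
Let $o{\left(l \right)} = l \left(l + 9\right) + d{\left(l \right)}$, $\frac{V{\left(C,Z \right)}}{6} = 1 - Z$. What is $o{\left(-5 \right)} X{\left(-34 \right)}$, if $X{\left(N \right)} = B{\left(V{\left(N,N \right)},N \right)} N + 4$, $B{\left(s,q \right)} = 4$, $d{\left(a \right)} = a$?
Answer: $3300$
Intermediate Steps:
$V{\left(C,Z \right)} = 6 - 6 Z$ ($V{\left(C,Z \right)} = 6 \left(1 - Z\right) = 6 - 6 Z$)
$o{\left(l \right)} = l + l \left(9 + l\right)$ ($o{\left(l \right)} = l \left(l + 9\right) + l = l \left(9 + l\right) + l = l + l \left(9 + l\right)$)
$X{\left(N \right)} = 4 + 4 N$ ($X{\left(N \right)} = 4 N + 4 = 4 + 4 N$)
$o{\left(-5 \right)} X{\left(-34 \right)} = - 5 \left(10 - 5\right) \left(4 + 4 \left(-34\right)\right) = \left(-5\right) 5 \left(4 - 136\right) = \left(-25\right) \left(-132\right) = 3300$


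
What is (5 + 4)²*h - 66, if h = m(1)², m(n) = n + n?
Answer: 258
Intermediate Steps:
m(n) = 2*n
h = 4 (h = (2*1)² = 2² = 4)
(5 + 4)²*h - 66 = (5 + 4)²*4 - 66 = 9²*4 - 66 = 81*4 - 66 = 324 - 66 = 258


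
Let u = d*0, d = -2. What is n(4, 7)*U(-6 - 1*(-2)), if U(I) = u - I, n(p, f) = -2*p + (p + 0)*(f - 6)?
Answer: -16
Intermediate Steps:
u = 0 (u = -2*0 = 0)
n(p, f) = -2*p + p*(-6 + f)
U(I) = -I (U(I) = 0 - I = -I)
n(4, 7)*U(-6 - 1*(-2)) = (4*(-8 + 7))*(-(-6 - 1*(-2))) = (4*(-1))*(-(-6 + 2)) = -(-4)*(-4) = -4*4 = -16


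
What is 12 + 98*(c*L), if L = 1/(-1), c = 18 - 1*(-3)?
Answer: -2046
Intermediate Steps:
c = 21 (c = 18 + 3 = 21)
L = -1
12 + 98*(c*L) = 12 + 98*(21*(-1)) = 12 + 98*(-21) = 12 - 2058 = -2046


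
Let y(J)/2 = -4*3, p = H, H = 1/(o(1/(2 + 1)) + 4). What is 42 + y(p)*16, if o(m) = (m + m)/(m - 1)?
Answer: -342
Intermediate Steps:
o(m) = 2*m/(-1 + m) (o(m) = (2*m)/(-1 + m) = 2*m/(-1 + m))
H = ⅓ (H = 1/(2/((2 + 1)*(-1 + 1/(2 + 1))) + 4) = 1/(2/(3*(-1 + 1/3)) + 4) = 1/(2*(⅓)/(-1 + ⅓) + 4) = 1/(2*(⅓)/(-⅔) + 4) = 1/(2*(⅓)*(-3/2) + 4) = 1/(-1 + 4) = 1/3 = ⅓ ≈ 0.33333)
p = ⅓ ≈ 0.33333
y(J) = -24 (y(J) = 2*(-4*3) = 2*(-12) = -24)
42 + y(p)*16 = 42 - 24*16 = 42 - 384 = -342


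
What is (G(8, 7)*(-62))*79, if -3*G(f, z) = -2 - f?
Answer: -48980/3 ≈ -16327.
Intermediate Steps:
G(f, z) = ⅔ + f/3 (G(f, z) = -(-2 - f)/3 = ⅔ + f/3)
(G(8, 7)*(-62))*79 = ((⅔ + (⅓)*8)*(-62))*79 = ((⅔ + 8/3)*(-62))*79 = ((10/3)*(-62))*79 = -620/3*79 = -48980/3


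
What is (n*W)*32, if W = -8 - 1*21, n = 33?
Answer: -30624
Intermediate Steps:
W = -29 (W = -8 - 21 = -29)
(n*W)*32 = (33*(-29))*32 = -957*32 = -30624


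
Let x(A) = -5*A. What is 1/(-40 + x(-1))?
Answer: -1/35 ≈ -0.028571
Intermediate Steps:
1/(-40 + x(-1)) = 1/(-40 - 5*(-1)) = 1/(-40 + 5) = 1/(-35) = -1/35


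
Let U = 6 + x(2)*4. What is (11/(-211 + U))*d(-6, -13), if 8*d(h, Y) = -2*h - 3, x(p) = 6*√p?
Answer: -20295/326984 - 297*√2/40873 ≈ -0.072343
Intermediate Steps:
U = 6 + 24*√2 (U = 6 + (6*√2)*4 = 6 + 24*√2 ≈ 39.941)
d(h, Y) = -3/8 - h/4 (d(h, Y) = (-2*h - 3)/8 = (-3 - 2*h)/8 = -3/8 - h/4)
(11/(-211 + U))*d(-6, -13) = (11/(-211 + (6 + 24*√2)))*(-3/8 - ¼*(-6)) = (11/(-205 + 24*√2))*(-3/8 + 3/2) = (11/(-205 + 24*√2))*(9/8) = 99/(8*(-205 + 24*√2))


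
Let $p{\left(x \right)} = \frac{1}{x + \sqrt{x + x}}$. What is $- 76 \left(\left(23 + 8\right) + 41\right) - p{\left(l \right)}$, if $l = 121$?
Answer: $- \frac{651169}{119} + \frac{\sqrt{2}}{1309} \approx -5472.0$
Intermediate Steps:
$p{\left(x \right)} = \frac{1}{x + \sqrt{2} \sqrt{x}}$ ($p{\left(x \right)} = \frac{1}{x + \sqrt{2 x}} = \frac{1}{x + \sqrt{2} \sqrt{x}}$)
$- 76 \left(\left(23 + 8\right) + 41\right) - p{\left(l \right)} = - 76 \left(\left(23 + 8\right) + 41\right) - \frac{1}{121 + \sqrt{2} \sqrt{121}} = - 76 \left(31 + 41\right) - \frac{1}{121 + \sqrt{2} \cdot 11} = \left(-76\right) 72 - \frac{1}{121 + 11 \sqrt{2}} = -5472 - \frac{1}{121 + 11 \sqrt{2}}$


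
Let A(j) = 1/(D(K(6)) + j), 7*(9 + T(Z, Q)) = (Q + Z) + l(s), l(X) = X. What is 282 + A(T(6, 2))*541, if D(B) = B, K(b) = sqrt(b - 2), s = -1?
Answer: 1151/6 ≈ 191.83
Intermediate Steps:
K(b) = sqrt(-2 + b)
T(Z, Q) = -64/7 + Q/7 + Z/7 (T(Z, Q) = -9 + ((Q + Z) - 1)/7 = -9 + (-1 + Q + Z)/7 = -9 + (-1/7 + Q/7 + Z/7) = -64/7 + Q/7 + Z/7)
A(j) = 1/(2 + j) (A(j) = 1/(sqrt(-2 + 6) + j) = 1/(sqrt(4) + j) = 1/(2 + j))
282 + A(T(6, 2))*541 = 282 + 541/(2 + (-64/7 + (1/7)*2 + (1/7)*6)) = 282 + 541/(2 + (-64/7 + 2/7 + 6/7)) = 282 + 541/(2 - 8) = 282 + 541/(-6) = 282 - 1/6*541 = 282 - 541/6 = 1151/6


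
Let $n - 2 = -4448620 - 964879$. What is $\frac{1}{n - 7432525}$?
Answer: $- \frac{1}{12846022} \approx -7.7845 \cdot 10^{-8}$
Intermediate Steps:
$n = -5413497$ ($n = 2 - 5413499 = -5413497$)
$\frac{1}{n - 7432525} = \frac{1}{-5413497 - 7432525} = \frac{1}{-12846022} = - \frac{1}{12846022}$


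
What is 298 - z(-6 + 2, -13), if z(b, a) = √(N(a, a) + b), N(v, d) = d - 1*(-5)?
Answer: 298 - 2*I*√3 ≈ 298.0 - 3.4641*I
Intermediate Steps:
N(v, d) = 5 + d (N(v, d) = d + 5 = 5 + d)
z(b, a) = √(5 + a + b) (z(b, a) = √((5 + a) + b) = √(5 + a + b))
298 - z(-6 + 2, -13) = 298 - √(5 - 13 + (-6 + 2)) = 298 - √(5 - 13 - 4) = 298 - √(-12) = 298 - 2*I*√3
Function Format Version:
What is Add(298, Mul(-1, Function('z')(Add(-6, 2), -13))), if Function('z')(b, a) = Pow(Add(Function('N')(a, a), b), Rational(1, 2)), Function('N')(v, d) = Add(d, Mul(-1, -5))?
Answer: Add(298, Mul(-2, I, Pow(3, Rational(1, 2)))) ≈ Add(298.00, Mul(-3.4641, I))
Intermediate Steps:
Function('N')(v, d) = Add(5, d) (Function('N')(v, d) = Add(d, 5) = Add(5, d))
Function('z')(b, a) = Pow(Add(5, a, b), Rational(1, 2)) (Function('z')(b, a) = Pow(Add(Add(5, a), b), Rational(1, 2)) = Pow(Add(5, a, b), Rational(1, 2)))
Add(298, Mul(-1, Function('z')(Add(-6, 2), -13))) = Add(298, Mul(-1, Pow(Add(5, -13, Add(-6, 2)), Rational(1, 2)))) = Add(298, Mul(-1, Pow(Add(5, -13, -4), Rational(1, 2)))) = Add(298, Mul(-1, Pow(-12, Rational(1, 2)))) = Add(298, Mul(-1, Mul(2, I, Pow(3, Rational(1, 2))))) = Add(298, Mul(-2, I, Pow(3, Rational(1, 2))))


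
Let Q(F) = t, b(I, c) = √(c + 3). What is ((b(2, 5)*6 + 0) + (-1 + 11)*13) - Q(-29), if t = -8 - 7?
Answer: 145 + 12*√2 ≈ 161.97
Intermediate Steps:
b(I, c) = √(3 + c)
t = -15
Q(F) = -15
((b(2, 5)*6 + 0) + (-1 + 11)*13) - Q(-29) = ((√(3 + 5)*6 + 0) + (-1 + 11)*13) - 1*(-15) = ((√8*6 + 0) + 10*13) + 15 = (((2*√2)*6 + 0) + 130) + 15 = ((12*√2 + 0) + 130) + 15 = (12*√2 + 130) + 15 = (130 + 12*√2) + 15 = 145 + 12*√2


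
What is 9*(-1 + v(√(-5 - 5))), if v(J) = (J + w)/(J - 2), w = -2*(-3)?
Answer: -72/7 - 36*I*√10/7 ≈ -10.286 - 16.263*I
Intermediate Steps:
w = 6
v(J) = (6 + J)/(-2 + J) (v(J) = (J + 6)/(J - 2) = (6 + J)/(-2 + J))
9*(-1 + v(√(-5 - 5))) = 9*(-1 + (6 + √(-5 - 5))/(-2 + √(-5 - 5))) = 9*(-1 + (6 + √(-10))/(-2 + √(-10))) = 9*(-1 + (6 + I*√10)/(-2 + I*√10)) = -9 + 9*(6 + I*√10)/(-2 + I*√10)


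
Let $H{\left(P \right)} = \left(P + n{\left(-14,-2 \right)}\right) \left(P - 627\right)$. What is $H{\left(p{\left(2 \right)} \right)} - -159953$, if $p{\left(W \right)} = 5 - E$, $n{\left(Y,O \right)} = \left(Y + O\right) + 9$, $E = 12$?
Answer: $168829$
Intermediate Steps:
$n{\left(Y,O \right)} = 9 + O + Y$ ($n{\left(Y,O \right)} = \left(O + Y\right) + 9 = 9 + O + Y$)
$p{\left(W \right)} = -7$ ($p{\left(W \right)} = 5 - 12 = -7$)
$H{\left(P \right)} = \left(-627 + P\right) \left(-7 + P\right)$ ($H{\left(P \right)} = \left(P - 7\right) \left(P - 627\right) = \left(P - 7\right) \left(-627 + P\right) = \left(-7 + P\right) \left(-627 + P\right) = \left(-627 + P\right) \left(-7 + P\right)$)
$H{\left(p{\left(2 \right)} \right)} - -159953 = \left(4389 + \left(-7\right)^{2} - -4438\right) - -159953 = \left(4389 + 49 + 4438\right) + 159953 = 8876 + 159953 = 168829$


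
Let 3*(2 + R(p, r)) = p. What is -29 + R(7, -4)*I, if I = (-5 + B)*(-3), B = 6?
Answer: -30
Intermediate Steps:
R(p, r) = -2 + p/3
I = -3 (I = (-5 + 6)*(-3) = 1*(-3) = -3)
-29 + R(7, -4)*I = -29 + (-2 + (1/3)*7)*(-3) = -29 + (-2 + 7/3)*(-3) = -29 + (1/3)*(-3) = -29 - 1 = -30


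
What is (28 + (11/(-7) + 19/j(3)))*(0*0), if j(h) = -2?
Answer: 0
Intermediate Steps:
(28 + (11/(-7) + 19/j(3)))*(0*0) = (28 + (11/(-7) + 19/(-2)))*(0*0) = (28 + (11*(-⅐) + 19*(-½)))*0 = (28 + (-11/7 - 19/2))*0 = (28 - 155/14)*0 = (237/14)*0 = 0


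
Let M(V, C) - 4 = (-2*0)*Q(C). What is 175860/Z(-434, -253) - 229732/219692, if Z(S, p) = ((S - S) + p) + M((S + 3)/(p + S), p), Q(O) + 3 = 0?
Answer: -3224353199/4558609 ≈ -707.31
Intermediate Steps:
Q(O) = -3 (Q(O) = -3 + 0 = -3)
M(V, C) = 4 (M(V, C) = 4 - 2*0*(-3) = 4 + 0*(-3) = 4 + 0 = 4)
Z(S, p) = 4 + p (Z(S, p) = ((S - S) + p) + 4 = (0 + p) + 4 = p + 4 = 4 + p)
175860/Z(-434, -253) - 229732/219692 = 175860/(4 - 253) - 229732/219692 = 175860/(-249) - 229732*1/219692 = 175860*(-1/249) - 57433/54923 = -58620/83 - 57433/54923 = -3224353199/4558609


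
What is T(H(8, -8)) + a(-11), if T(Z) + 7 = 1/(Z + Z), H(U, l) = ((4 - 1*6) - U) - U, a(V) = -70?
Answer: -2773/36 ≈ -77.028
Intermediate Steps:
H(U, l) = -2 - 2*U (H(U, l) = ((4 - 6) - U) - U = (-2 - U) - U = -2 - 2*U)
T(Z) = -7 + 1/(2*Z) (T(Z) = -7 + 1/(Z + Z) = -7 + 1/(2*Z))
T(H(8, -8)) + a(-11) = (-7 + 1/(2*(-2 - 2*8))) - 70 = (-7 + 1/(2*(-2 - 16))) - 70 = (-7 + (½)/(-18)) - 70 = (-7 + (½)*(-1/18)) - 70 = (-7 - 1/36) - 70 = -253/36 - 70 = -2773/36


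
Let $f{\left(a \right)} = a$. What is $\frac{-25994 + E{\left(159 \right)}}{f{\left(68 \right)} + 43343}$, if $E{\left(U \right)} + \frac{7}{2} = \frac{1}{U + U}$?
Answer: $- \frac{4133602}{6902349} \approx -0.59887$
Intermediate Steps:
$E{\left(U \right)} = - \frac{7}{2} + \frac{1}{2 U}$ ($E{\left(U \right)} = - \frac{7}{2} + \frac{1}{U + U} = - \frac{7}{2} + \frac{1}{2 U}$)
$\frac{-25994 + E{\left(159 \right)}}{f{\left(68 \right)} + 43343} = \frac{-25994 + \frac{1 - 1113}{2 \cdot 159}}{68 + 43343} = \frac{-25994 + \frac{1}{2} \cdot \frac{1}{159} \left(1 - 1113\right)}{43411} = \left(-25994 + \frac{1}{2} \cdot \frac{1}{159} \left(-1112\right)\right) \frac{1}{43411} = \left(-25994 - \frac{556}{159}\right) \frac{1}{43411} = \left(- \frac{4133602}{159}\right) \frac{1}{43411} = - \frac{4133602}{6902349}$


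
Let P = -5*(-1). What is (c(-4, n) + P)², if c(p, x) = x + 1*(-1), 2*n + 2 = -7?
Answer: ¼ ≈ 0.25000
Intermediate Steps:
n = -9/2 (n = -1 + (½)*(-7) = -1 - 7/2 = -9/2 ≈ -4.5000)
c(p, x) = -1 + x (c(p, x) = x - 1 = -1 + x)
P = 5
(c(-4, n) + P)² = ((-1 - 9/2) + 5)² = (-11/2 + 5)² = (-½)² = ¼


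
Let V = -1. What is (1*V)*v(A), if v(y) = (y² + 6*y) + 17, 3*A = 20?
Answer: -913/9 ≈ -101.44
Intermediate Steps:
A = 20/3 (A = (⅓)*20 = 20/3 ≈ 6.6667)
v(y) = 17 + y² + 6*y
(1*V)*v(A) = (1*(-1))*(17 + (20/3)² + 6*(20/3)) = -(17 + 400/9 + 40) = -1*913/9 = -913/9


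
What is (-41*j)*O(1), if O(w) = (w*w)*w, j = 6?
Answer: -246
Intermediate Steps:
O(w) = w**3 (O(w) = w**2*w = w**3)
(-41*j)*O(1) = -41*6*1**3 = -246*1 = -246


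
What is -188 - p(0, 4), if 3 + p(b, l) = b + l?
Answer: -189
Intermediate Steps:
p(b, l) = -3 + b + l (p(b, l) = -3 + (b + l) = -3 + b + l)
-188 - p(0, 4) = -188 - (-3 + 0 + 4) = -188 - 1*1 = -188 - 1 = -189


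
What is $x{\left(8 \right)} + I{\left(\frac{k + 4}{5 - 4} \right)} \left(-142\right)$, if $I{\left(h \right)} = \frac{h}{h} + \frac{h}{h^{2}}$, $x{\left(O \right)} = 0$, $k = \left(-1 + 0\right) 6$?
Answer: $-71$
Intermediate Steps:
$k = -6$ ($k = \left(-1\right) 6 = -6$)
$I{\left(h \right)} = 1 + \frac{1}{h}$ ($I{\left(h \right)} = 1 + \frac{h}{h^{2}} = 1 + \frac{1}{h}$)
$x{\left(8 \right)} + I{\left(\frac{k + 4}{5 - 4} \right)} \left(-142\right) = 0 + \frac{1 + \frac{-6 + 4}{5 - 4}}{\left(-6 + 4\right) \frac{1}{5 - 4}} \left(-142\right) = 0 + \frac{1 - \frac{2}{1}}{\left(-2\right) 1^{-1}} \left(-142\right) = 0 + \frac{1 - 2}{\left(-2\right) 1} \left(-142\right) = 0 + \frac{1 - 2}{-2} \left(-142\right) = 0 + \left(- \frac{1}{2}\right) \left(-1\right) \left(-142\right) = 0 + \frac{1}{2} \left(-142\right) = 0 - 71 = -71$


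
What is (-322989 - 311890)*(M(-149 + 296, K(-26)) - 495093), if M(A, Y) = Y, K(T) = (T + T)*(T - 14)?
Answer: 313003600427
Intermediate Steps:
K(T) = 2*T*(-14 + T) (K(T) = (2*T)*(-14 + T) = 2*T*(-14 + T))
(-322989 - 311890)*(M(-149 + 296, K(-26)) - 495093) = (-322989 - 311890)*(2*(-26)*(-14 - 26) - 495093) = -634879*(2*(-26)*(-40) - 495093) = -634879*(2080 - 495093) = -634879*(-493013) = 313003600427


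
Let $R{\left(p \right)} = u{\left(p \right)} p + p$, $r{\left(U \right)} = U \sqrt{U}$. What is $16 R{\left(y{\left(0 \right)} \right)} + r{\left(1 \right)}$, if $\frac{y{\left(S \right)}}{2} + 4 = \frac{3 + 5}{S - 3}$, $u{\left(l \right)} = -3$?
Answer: $\frac{1283}{3} \approx 427.67$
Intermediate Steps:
$r{\left(U \right)} = U^{\frac{3}{2}}$
$y{\left(S \right)} = -8 + \frac{16}{-3 + S}$ ($y{\left(S \right)} = -8 + 2 \frac{3 + 5}{S - 3} = -8 + 2 \frac{8}{-3 + S} = -8 + \frac{16}{-3 + S}$)
$R{\left(p \right)} = - 2 p$ ($R{\left(p \right)} = - 3 p + p = - 2 p$)
$16 R{\left(y{\left(0 \right)} \right)} + r{\left(1 \right)} = 16 \left(- 2 \frac{8 \left(5 - 0\right)}{-3 + 0}\right) + 1^{\frac{3}{2}} = 16 \left(- 2 \frac{8 \left(5 + 0\right)}{-3}\right) + 1 = 16 \left(- 2 \cdot 8 \left(- \frac{1}{3}\right) 5\right) + 1 = 16 \left(\left(-2\right) \left(- \frac{40}{3}\right)\right) + 1 = 16 \cdot \frac{80}{3} + 1 = \frac{1280}{3} + 1 = \frac{1283}{3}$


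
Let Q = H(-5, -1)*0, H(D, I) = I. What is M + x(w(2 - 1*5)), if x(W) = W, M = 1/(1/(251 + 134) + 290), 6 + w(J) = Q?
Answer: -669521/111651 ≈ -5.9966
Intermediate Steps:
Q = 0 (Q = -1*0 = 0)
w(J) = -6 (w(J) = -6 + 0 = -6)
M = 385/111651 (M = 1/(1/385 + 290) = 1/(111651/385) = 385/111651 ≈ 0.0034482)
M + x(w(2 - 1*5)) = 385/111651 - 6 = -669521/111651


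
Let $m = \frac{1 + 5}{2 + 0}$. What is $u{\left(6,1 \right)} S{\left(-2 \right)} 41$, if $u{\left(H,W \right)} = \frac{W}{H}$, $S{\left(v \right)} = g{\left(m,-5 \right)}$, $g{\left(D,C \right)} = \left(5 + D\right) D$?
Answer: $164$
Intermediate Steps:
$m = 3$ ($m = \frac{6}{2} = 6 \cdot \frac{1}{2} = 3$)
$g{\left(D,C \right)} = D \left(5 + D\right)$
$S{\left(v \right)} = 24$ ($S{\left(v \right)} = 3 \left(5 + 3\right) = 3 \cdot 8 = 24$)
$u{\left(6,1 \right)} S{\left(-2 \right)} 41 = 1 \cdot \frac{1}{6} \cdot 24 \cdot 41 = \frac{1}{6} \cdot 24 \cdot 41 = 4 \cdot 41 = 164$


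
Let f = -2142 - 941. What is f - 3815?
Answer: -6898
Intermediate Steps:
f = -3083
f - 3815 = -3083 - 3815 = -6898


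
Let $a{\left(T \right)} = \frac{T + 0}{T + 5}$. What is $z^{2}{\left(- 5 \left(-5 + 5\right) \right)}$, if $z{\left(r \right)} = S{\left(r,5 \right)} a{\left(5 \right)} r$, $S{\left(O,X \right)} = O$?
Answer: $0$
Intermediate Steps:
$a{\left(T \right)} = \frac{T}{5 + T}$
$z{\left(r \right)} = \frac{r^{2}}{2}$ ($z{\left(r \right)} = r \frac{5}{5 + 5} r = r \frac{5}{10} r = r 5 \cdot \frac{1}{10} r = r \frac{1}{2} r = \frac{r}{2} r = \frac{r^{2}}{2}$)
$z^{2}{\left(- 5 \left(-5 + 5\right) \right)} = \left(\frac{\left(- 5 \left(-5 + 5\right)\right)^{2}}{2}\right)^{2} = \left(\frac{\left(\left(-5\right) 0\right)^{2}}{2}\right)^{2} = \left(\frac{0^{2}}{2}\right)^{2} = \left(\frac{1}{2} \cdot 0\right)^{2} = 0^{2} = 0$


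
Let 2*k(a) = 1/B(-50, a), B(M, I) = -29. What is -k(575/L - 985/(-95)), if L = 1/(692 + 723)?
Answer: 1/58 ≈ 0.017241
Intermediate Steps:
L = 1/1415 ≈ 0.00070671
k(a) = -1/58 (k(a) = (½)/(-29) = (½)*(-1/29) = -1/58)
-k(575/L - 985/(-95)) = -1*(-1/58) = 1/58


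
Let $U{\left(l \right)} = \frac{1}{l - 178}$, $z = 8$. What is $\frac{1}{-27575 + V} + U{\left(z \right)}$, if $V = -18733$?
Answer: $- \frac{1367}{231540} \approx -0.0059039$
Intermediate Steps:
$U{\left(l \right)} = \frac{1}{-178 + l}$
$\frac{1}{-27575 + V} + U{\left(z \right)} = \frac{1}{-27575 - 18733} + \frac{1}{-178 + 8} = \frac{1}{-46308} + \frac{1}{-170} = - \frac{1}{46308} - \frac{1}{170} = - \frac{1367}{231540}$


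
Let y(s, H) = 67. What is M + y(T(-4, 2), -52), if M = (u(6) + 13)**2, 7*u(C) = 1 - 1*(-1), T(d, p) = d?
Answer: 11932/49 ≈ 243.51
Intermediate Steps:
u(C) = 2/7 (u(C) = (1 - 1*(-1))/7 = (1 + 1)/7 = (1/7)*2 = 2/7)
M = 8649/49 (M = (2/7 + 13)**2 = (93/7)**2 = 8649/49 ≈ 176.51)
M + y(T(-4, 2), -52) = 8649/49 + 67 = 11932/49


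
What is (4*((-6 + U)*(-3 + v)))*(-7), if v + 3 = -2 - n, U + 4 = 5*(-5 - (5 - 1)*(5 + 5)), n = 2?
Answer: -65800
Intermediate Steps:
U = -229 (U = -4 + 5*(-5 - (5 - 1)*(5 + 5)) = -4 + 5*(-5 - 4*10) = -4 + 5*(-5 - 1*40) = -4 + 5*(-5 - 40) = -4 + 5*(-45) = -4 - 225 = -229)
v = -7 (v = -3 + (-2 - 1*2) = -3 + (-2 - 2) = -3 - 4 = -7)
(4*((-6 + U)*(-3 + v)))*(-7) = (4*((-6 - 229)*(-3 - 7)))*(-7) = (4*(-235*(-10)))*(-7) = (4*2350)*(-7) = 9400*(-7) = -65800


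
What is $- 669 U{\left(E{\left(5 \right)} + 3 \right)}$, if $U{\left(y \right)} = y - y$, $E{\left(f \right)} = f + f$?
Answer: $0$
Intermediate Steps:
$E{\left(f \right)} = 2 f$
$U{\left(y \right)} = 0$
$- 669 U{\left(E{\left(5 \right)} + 3 \right)} = \left(-669\right) 0 = 0$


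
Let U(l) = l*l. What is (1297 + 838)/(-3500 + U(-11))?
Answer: -2135/3379 ≈ -0.63184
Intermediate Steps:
U(l) = l²
(1297 + 838)/(-3500 + U(-11)) = (1297 + 838)/(-3500 + (-11)²) = 2135/(-3500 + 121) = 2135/(-3379) = 2135*(-1/3379) = -2135/3379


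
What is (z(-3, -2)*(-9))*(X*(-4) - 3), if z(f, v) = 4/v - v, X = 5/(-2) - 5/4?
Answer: 0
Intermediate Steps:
X = -15/4 (X = 5*(-½) - 5*¼ = -5/2 - 5/4 = -15/4 ≈ -3.7500)
z(f, v) = -v + 4/v
(z(-3, -2)*(-9))*(X*(-4) - 3) = ((-1*(-2) + 4/(-2))*(-9))*(-15/4*(-4) - 3) = ((2 + 4*(-½))*(-9))*(15 - 3) = ((2 - 2)*(-9))*12 = (0*(-9))*12 = 0*12 = 0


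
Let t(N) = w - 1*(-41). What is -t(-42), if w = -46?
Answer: 5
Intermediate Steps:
t(N) = -5 (t(N) = -46 - 1*(-41) = -46 + 41 = -5)
-t(-42) = -1*(-5) = 5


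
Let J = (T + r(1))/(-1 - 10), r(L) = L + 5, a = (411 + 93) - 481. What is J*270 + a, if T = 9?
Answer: -3797/11 ≈ -345.18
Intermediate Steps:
a = 23 (a = 504 - 481 = 23)
r(L) = 5 + L
J = -15/11 (J = (9 + (5 + 1))/(-1 - 10) = (9 + 6)/(-11) = 15*(-1/11) = -15/11 ≈ -1.3636)
J*270 + a = -15/11*270 + 23 = -4050/11 + 23 = -3797/11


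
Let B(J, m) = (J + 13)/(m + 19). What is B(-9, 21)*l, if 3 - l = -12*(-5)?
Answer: -57/10 ≈ -5.7000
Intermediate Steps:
B(J, m) = (13 + J)/(19 + m)
l = -57 (l = 3 - (-12)*(-5) = 3 - 1*60 = 3 - 60 = -57)
B(-9, 21)*l = ((13 - 9)/(19 + 21))*(-57) = (4/40)*(-57) = ((1/40)*4)*(-57) = (⅒)*(-57) = -57/10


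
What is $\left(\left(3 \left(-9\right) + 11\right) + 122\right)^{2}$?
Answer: $11236$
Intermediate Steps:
$\left(\left(3 \left(-9\right) + 11\right) + 122\right)^{2} = \left(\left(-27 + 11\right) + 122\right)^{2} = \left(-16 + 122\right)^{2} = 106^{2} = 11236$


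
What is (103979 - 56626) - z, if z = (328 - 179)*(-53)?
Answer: 55250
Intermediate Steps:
z = -7897 (z = 149*(-53) = -7897)
(103979 - 56626) - z = (103979 - 56626) - 1*(-7897) = 47353 + 7897 = 55250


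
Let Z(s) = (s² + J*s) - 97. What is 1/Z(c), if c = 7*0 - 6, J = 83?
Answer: -1/559 ≈ -0.0017889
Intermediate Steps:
c = -6 (c = 0 - 6 = -6)
Z(s) = -97 + s² + 83*s (Z(s) = (s² + 83*s) - 97 = -97 + s² + 83*s)
1/Z(c) = 1/(-97 + (-6)² + 83*(-6)) = 1/(-97 + 36 - 498) = 1/(-559) = -1/559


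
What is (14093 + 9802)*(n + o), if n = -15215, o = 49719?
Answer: 824473080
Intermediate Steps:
(14093 + 9802)*(n + o) = (14093 + 9802)*(-15215 + 49719) = 23895*34504 = 824473080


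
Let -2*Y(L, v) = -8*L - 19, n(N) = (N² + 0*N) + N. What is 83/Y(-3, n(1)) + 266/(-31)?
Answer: -6476/155 ≈ -41.781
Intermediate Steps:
n(N) = N + N² (n(N) = (N² + 0) + N = N² + N = N + N²)
Y(L, v) = 19/2 + 4*L (Y(L, v) = -(-8*L - 19)/2 = -(-19 - 8*L)/2 = 19/2 + 4*L)
83/Y(-3, n(1)) + 266/(-31) = 83/(19/2 + 4*(-3)) + 266/(-31) = 83/(19/2 - 12) + 266*(-1/31) = 83/(-5/2) - 266/31 = 83*(-⅖) - 266/31 = -166/5 - 266/31 = -6476/155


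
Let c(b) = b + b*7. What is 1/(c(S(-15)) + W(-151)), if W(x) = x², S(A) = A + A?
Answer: 1/22561 ≈ 4.4324e-5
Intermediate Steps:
S(A) = 2*A
c(b) = 8*b (c(b) = b + 7*b = 8*b)
1/(c(S(-15)) + W(-151)) = 1/(8*(2*(-15)) + (-151)²) = 1/(8*(-30) + 22801) = 1/(-240 + 22801) = 1/22561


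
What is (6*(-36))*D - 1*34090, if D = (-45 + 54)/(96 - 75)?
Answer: -239278/7 ≈ -34183.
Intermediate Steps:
D = 3/7 (D = 9/21 = 9*(1/21) = 3/7 ≈ 0.42857)
(6*(-36))*D - 1*34090 = (6*(-36))*(3/7) - 1*34090 = -216*3/7 - 34090 = -648/7 - 34090 = -239278/7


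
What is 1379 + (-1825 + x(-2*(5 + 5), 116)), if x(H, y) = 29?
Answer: -417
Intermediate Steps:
1379 + (-1825 + x(-2*(5 + 5), 116)) = 1379 + (-1825 + 29) = 1379 - 1796 = -417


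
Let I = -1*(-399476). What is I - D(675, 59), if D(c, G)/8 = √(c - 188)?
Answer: 399476 - 8*√487 ≈ 3.9930e+5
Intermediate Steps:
D(c, G) = 8*√(-188 + c) (D(c, G) = 8*√(c - 188) = 8*√(-188 + c))
I = 399476
I - D(675, 59) = 399476 - 8*√(-188 + 675) = 399476 - 8*√487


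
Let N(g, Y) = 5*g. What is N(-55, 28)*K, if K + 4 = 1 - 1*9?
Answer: 3300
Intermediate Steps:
K = -12 (K = -4 + (1 - 1*9) = -4 + (1 - 9) = -4 - 8 = -12)
N(-55, 28)*K = (5*(-55))*(-12) = -275*(-12) = 3300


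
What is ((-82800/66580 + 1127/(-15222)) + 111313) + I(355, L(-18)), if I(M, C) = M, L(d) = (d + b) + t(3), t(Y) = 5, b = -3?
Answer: 5658601704521/50674038 ≈ 1.1167e+5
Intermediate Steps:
L(d) = 2 + d (L(d) = (d - 3) + 5 = (-3 + d) + 5 = 2 + d)
((-82800/66580 + 1127/(-15222)) + 111313) + I(355, L(-18)) = ((-82800/66580 + 1127/(-15222)) + 111313) + 355 = ((-82800*1/66580 + 1127*(-1/15222)) + 111313) + 355 = ((-4140/3329 - 1127/15222) + 111313) + 355 = (-66770863/50674038 + 111313) + 355 = 5640612421031/50674038 + 355 = 5658601704521/50674038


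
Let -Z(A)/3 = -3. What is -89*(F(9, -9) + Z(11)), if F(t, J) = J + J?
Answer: 801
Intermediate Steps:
F(t, J) = 2*J
Z(A) = 9 (Z(A) = -3*(-3) = 9)
-89*(F(9, -9) + Z(11)) = -89*(2*(-9) + 9) = -89*(-18 + 9) = -89*(-9) = 801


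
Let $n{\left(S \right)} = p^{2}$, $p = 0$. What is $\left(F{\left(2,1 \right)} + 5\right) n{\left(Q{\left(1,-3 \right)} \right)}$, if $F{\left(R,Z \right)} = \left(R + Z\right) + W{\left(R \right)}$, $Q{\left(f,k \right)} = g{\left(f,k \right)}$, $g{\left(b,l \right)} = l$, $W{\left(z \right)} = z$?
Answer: $0$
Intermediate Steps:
$Q{\left(f,k \right)} = k$
$n{\left(S \right)} = 0$ ($n{\left(S \right)} = 0^{2} = 0$)
$F{\left(R,Z \right)} = Z + 2 R$ ($F{\left(R,Z \right)} = \left(R + Z\right) + R = Z + 2 R$)
$\left(F{\left(2,1 \right)} + 5\right) n{\left(Q{\left(1,-3 \right)} \right)} = \left(\left(1 + 2 \cdot 2\right) + 5\right) 0 = \left(\left(1 + 4\right) + 5\right) 0 = \left(5 + 5\right) 0 = 10 \cdot 0 = 0$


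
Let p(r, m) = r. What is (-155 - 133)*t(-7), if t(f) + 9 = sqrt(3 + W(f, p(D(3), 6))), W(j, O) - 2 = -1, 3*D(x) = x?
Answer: 2016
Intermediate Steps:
D(x) = x/3
W(j, O) = 1 (W(j, O) = 2 - 1 = 1)
t(f) = -7 (t(f) = -9 + sqrt(3 + 1) = -9 + sqrt(4) = -9 + 2 = -7)
(-155 - 133)*t(-7) = (-155 - 133)*(-7) = -288*(-7) = 2016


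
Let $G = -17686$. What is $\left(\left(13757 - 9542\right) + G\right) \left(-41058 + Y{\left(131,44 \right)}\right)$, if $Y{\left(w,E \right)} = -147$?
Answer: $555072555$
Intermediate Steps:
$\left(\left(13757 - 9542\right) + G\right) \left(-41058 + Y{\left(131,44 \right)}\right) = \left(\left(13757 - 9542\right) - 17686\right) \left(-41058 - 147\right) = \left(4215 - 17686\right) \left(-41205\right) = \left(-13471\right) \left(-41205\right) = 555072555$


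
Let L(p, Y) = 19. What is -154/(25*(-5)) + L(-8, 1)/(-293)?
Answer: 42747/36625 ≈ 1.1672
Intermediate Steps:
-154/(25*(-5)) + L(-8, 1)/(-293) = -154/(25*(-5)) + 19/(-293) = -154/(-125) + 19*(-1/293) = -154*(-1/125) - 19/293 = 154/125 - 19/293 = 42747/36625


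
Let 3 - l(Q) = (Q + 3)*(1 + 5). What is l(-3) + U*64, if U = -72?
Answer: -4605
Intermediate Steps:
l(Q) = -15 - 6*Q (l(Q) = 3 - (Q + 3)*(1 + 5) = 3 - (3 + Q)*6 = 3 - (18 + 6*Q) = 3 + (-18 - 6*Q) = -15 - 6*Q)
l(-3) + U*64 = (-15 - 6*(-3)) - 72*64 = (-15 + 18) - 4608 = 3 - 4608 = -4605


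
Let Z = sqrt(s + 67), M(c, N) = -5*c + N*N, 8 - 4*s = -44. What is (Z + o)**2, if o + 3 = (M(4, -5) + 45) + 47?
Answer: 8916 + 752*sqrt(5) ≈ 10598.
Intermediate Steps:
s = 13 (s = 2 - 1/4*(-44) = 2 + 11 = 13)
M(c, N) = N**2 - 5*c (M(c, N) = -5*c + N**2 = N**2 - 5*c)
o = 94 (o = -3 + ((((-5)**2 - 5*4) + 45) + 47) = -3 + (((25 - 20) + 45) + 47) = -3 + ((5 + 45) + 47) = -3 + (50 + 47) = -3 + 97 = 94)
Z = 4*sqrt(5) (Z = sqrt(13 + 67) = sqrt(80) = 4*sqrt(5) ≈ 8.9443)
(Z + o)**2 = (4*sqrt(5) + 94)**2 = (94 + 4*sqrt(5))**2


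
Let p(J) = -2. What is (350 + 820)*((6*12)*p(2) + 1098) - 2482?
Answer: 1113698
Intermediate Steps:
(350 + 820)*((6*12)*p(2) + 1098) - 2482 = (350 + 820)*((6*12)*(-2) + 1098) - 2482 = 1170*(72*(-2) + 1098) - 2482 = 1170*(-144 + 1098) - 2482 = 1170*954 - 2482 = 1116180 - 2482 = 1113698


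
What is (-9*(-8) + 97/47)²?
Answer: 12117361/2209 ≈ 5485.5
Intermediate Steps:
(-9*(-8) + 97/47)² = (72 + 97*(1/47))² = (72 + 97/47)² = (3481/47)² = 12117361/2209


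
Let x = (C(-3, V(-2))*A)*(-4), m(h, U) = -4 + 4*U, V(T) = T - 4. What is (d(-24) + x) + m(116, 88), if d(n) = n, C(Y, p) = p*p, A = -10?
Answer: 1764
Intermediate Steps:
V(T) = -4 + T
C(Y, p) = p²
x = 1440 (x = ((-4 - 2)²*(-10))*(-4) = ((-6)²*(-10))*(-4) = (36*(-10))*(-4) = -360*(-4) = 1440)
(d(-24) + x) + m(116, 88) = (-24 + 1440) + (-4 + 4*88) = 1416 + (-4 + 352) = 1416 + 348 = 1764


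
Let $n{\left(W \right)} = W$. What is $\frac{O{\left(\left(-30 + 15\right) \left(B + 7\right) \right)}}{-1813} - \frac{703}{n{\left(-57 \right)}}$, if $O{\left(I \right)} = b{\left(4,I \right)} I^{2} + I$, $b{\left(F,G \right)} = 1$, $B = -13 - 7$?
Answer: $- \frac{971}{111} \approx -8.7477$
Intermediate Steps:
$B = -20$ ($B = -13 - 7 = -20$)
$O{\left(I \right)} = I + I^{2}$ ($O{\left(I \right)} = 1 I^{2} + I = I^{2} + I = I + I^{2}$)
$\frac{O{\left(\left(-30 + 15\right) \left(B + 7\right) \right)}}{-1813} - \frac{703}{n{\left(-57 \right)}} = \frac{\left(-30 + 15\right) \left(-20 + 7\right) \left(1 + \left(-30 + 15\right) \left(-20 + 7\right)\right)}{-1813} - \frac{703}{-57} = \left(-15\right) \left(-13\right) \left(1 - -195\right) \left(- \frac{1}{1813}\right) - - \frac{37}{3} = 195 \left(1 + 195\right) \left(- \frac{1}{1813}\right) + \frac{37}{3} = 195 \cdot 196 \left(- \frac{1}{1813}\right) + \frac{37}{3} = 38220 \left(- \frac{1}{1813}\right) + \frac{37}{3} = - \frac{780}{37} + \frac{37}{3} = - \frac{971}{111}$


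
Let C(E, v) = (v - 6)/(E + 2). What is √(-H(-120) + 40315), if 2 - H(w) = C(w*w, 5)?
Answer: 5*√334465034226/14402 ≈ 200.78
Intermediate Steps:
C(E, v) = (-6 + v)/(2 + E)
H(w) = 2 + 1/(2 + w²) (H(w) = 2 - (-6 + 5)/(2 + w*w) = 2 - (-1)/(2 + w²) = 2 + 1/(2 + w²))
√(-H(-120) + 40315) = √(-(5 + 2*(-120)²)/(2 + (-120)²) + 40315) = √(-(5 + 2*14400)/(2 + 14400) + 40315) = √(-(5 + 28800)/14402 + 40315) = √(-28805/14402 + 40315) = √(580587825/14402) = 5*√334465034226/14402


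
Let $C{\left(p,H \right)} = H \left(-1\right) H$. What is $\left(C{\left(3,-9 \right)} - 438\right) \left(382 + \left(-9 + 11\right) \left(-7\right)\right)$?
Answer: $-190992$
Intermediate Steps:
$C{\left(p,H \right)} = - H^{2}$ ($C{\left(p,H \right)} = - H H = - H^{2}$)
$\left(C{\left(3,-9 \right)} - 438\right) \left(382 + \left(-9 + 11\right) \left(-7\right)\right) = \left(- \left(-9\right)^{2} - 438\right) \left(382 + \left(-9 + 11\right) \left(-7\right)\right) = \left(\left(-1\right) 81 - 438\right) \left(382 + 2 \left(-7\right)\right) = \left(-81 - 438\right) \left(382 - 14\right) = \left(-519\right) 368 = -190992$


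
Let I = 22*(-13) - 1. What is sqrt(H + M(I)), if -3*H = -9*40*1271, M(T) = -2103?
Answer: 9*sqrt(1857) ≈ 387.84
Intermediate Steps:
I = -287 (I = -286 - 1 = -287)
H = 152520 (H = -(-9*40)*1271/3 = -(-120)*1271 = -1/3*(-457560) = 152520)
sqrt(H + M(I)) = sqrt(152520 - 2103) = sqrt(150417) = 9*sqrt(1857)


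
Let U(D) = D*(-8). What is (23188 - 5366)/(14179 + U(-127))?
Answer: 17822/15195 ≈ 1.1729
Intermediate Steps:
U(D) = -8*D
(23188 - 5366)/(14179 + U(-127)) = (23188 - 5366)/(14179 - 8*(-127)) = 17822/(14179 + 1016) = 17822/15195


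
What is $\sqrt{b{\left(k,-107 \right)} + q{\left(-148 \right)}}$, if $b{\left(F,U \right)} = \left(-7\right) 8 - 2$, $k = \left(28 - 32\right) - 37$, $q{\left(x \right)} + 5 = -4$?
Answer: $i \sqrt{67} \approx 8.1853 i$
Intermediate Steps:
$q{\left(x \right)} = -9$ ($q{\left(x \right)} = -5 - 4 = -9$)
$k = -41$ ($k = -4 - 37 = -41$)
$b{\left(F,U \right)} = -58$ ($b{\left(F,U \right)} = -56 - 2 = -58$)
$\sqrt{b{\left(k,-107 \right)} + q{\left(-148 \right)}} = \sqrt{-58 - 9} = \sqrt{-67} = i \sqrt{67}$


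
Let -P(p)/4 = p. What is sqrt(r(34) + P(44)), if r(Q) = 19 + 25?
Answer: 2*I*sqrt(33) ≈ 11.489*I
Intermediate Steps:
r(Q) = 44
P(p) = -4*p
sqrt(r(34) + P(44)) = sqrt(44 - 4*44) = sqrt(44 - 176) = sqrt(-132) = 2*I*sqrt(33)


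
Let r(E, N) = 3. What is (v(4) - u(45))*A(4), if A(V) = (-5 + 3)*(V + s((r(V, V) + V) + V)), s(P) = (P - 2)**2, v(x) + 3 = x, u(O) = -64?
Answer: -11050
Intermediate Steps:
v(x) = -3 + x
s(P) = (-2 + P)**2
A(V) = -2*V - 2*(1 + 2*V)**2 (A(V) = (-5 + 3)*(V + (-2 + ((3 + V) + V))**2) = -2*(V + (-2 + (3 + 2*V))**2) = -2*(V + (1 + 2*V)**2) = -2*V - 2*(1 + 2*V)**2)
(v(4) - u(45))*A(4) = ((-3 + 4) - 1*(-64))*(-2*4 - 2*(1 + 2*4)**2) = (1 + 64)*(-8 - 2*(1 + 8)**2) = 65*(-8 - 2*9**2) = 65*(-8 - 2*81) = 65*(-8 - 162) = 65*(-170) = -11050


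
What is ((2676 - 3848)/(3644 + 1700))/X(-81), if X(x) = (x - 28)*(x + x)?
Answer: -293/23591088 ≈ -1.2420e-5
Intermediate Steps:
X(x) = 2*x*(-28 + x) (X(x) = (-28 + x)*(2*x) = 2*x*(-28 + x))
((2676 - 3848)/(3644 + 1700))/X(-81) = ((2676 - 3848)/(3644 + 1700))/((2*(-81)*(-28 - 81))) = (-1172/5344)/((2*(-81)*(-109))) = -1172*1/5344/17658 = -293/1336*1/17658 = -293/23591088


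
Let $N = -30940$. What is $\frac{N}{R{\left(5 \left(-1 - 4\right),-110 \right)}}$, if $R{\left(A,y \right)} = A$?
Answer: $\frac{6188}{5} \approx 1237.6$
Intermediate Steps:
$\frac{N}{R{\left(5 \left(-1 - 4\right),-110 \right)}} = - \frac{30940}{5 \left(-1 - 4\right)} = - \frac{30940}{5 \left(-5\right)} = - \frac{30940}{-25} = \left(-30940\right) \left(- \frac{1}{25}\right) = \frac{6188}{5}$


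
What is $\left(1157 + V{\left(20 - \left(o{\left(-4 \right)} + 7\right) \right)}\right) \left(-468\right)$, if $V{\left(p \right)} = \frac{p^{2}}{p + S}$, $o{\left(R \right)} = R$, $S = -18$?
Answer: $-406224$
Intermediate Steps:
$V{\left(p \right)} = \frac{p^{2}}{-18 + p}$ ($V{\left(p \right)} = \frac{p^{2}}{p - 18} = \frac{p^{2}}{-18 + p}$)
$\left(1157 + V{\left(20 - \left(o{\left(-4 \right)} + 7\right) \right)}\right) \left(-468\right) = \left(1157 + \frac{\left(20 - \left(-4 + 7\right)\right)^{2}}{-18 + \left(20 - \left(-4 + 7\right)\right)}\right) \left(-468\right) = \left(1157 + \frac{\left(20 - 3\right)^{2}}{-18 + \left(20 - 3\right)}\right) \left(-468\right) = \left(1157 + \frac{17^{2}}{-18 + 17}\right) \left(-468\right) = \left(1157 + \frac{289}{-1}\right) \left(-468\right) = \left(1157 + 289 \left(-1\right)\right) \left(-468\right) = \left(1157 - 289\right) \left(-468\right) = 868 \left(-468\right) = -406224$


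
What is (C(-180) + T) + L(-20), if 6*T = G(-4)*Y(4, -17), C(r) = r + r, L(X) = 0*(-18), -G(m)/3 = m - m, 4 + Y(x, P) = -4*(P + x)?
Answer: -360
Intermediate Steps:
Y(x, P) = -4 - 4*P - 4*x (Y(x, P) = -4 - 4*(P + x) = -4 + (-4*P - 4*x) = -4 - 4*P - 4*x)
G(m) = 0 (G(m) = -3*(m - m) = -3*0 = 0)
L(X) = 0
C(r) = 2*r
T = 0 (T = (0*(-4 - 4*(-17) - 4*4))/6 = (0*(-4 + 68 - 16))/6 = (0*48)/6 = (1/6)*0 = 0)
(C(-180) + T) + L(-20) = (2*(-180) + 0) + 0 = (-360 + 0) + 0 = -360 + 0 = -360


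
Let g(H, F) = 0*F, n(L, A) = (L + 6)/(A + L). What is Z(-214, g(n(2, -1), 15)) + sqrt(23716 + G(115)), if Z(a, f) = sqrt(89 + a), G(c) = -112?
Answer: 2*sqrt(5901) + 5*I*sqrt(5) ≈ 153.64 + 11.18*I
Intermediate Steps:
n(L, A) = (6 + L)/(A + L)
g(H, F) = 0
Z(-214, g(n(2, -1), 15)) + sqrt(23716 + G(115)) = sqrt(89 - 214) + sqrt(23716 - 112) = sqrt(-125) + sqrt(23604) = 5*I*sqrt(5) + 2*sqrt(5901) = 2*sqrt(5901) + 5*I*sqrt(5)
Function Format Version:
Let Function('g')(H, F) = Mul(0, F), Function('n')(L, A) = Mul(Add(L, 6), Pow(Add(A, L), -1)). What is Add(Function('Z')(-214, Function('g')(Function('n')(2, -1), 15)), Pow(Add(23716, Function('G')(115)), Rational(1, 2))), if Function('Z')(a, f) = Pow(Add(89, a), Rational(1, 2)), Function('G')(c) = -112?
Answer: Add(Mul(2, Pow(5901, Rational(1, 2))), Mul(5, I, Pow(5, Rational(1, 2)))) ≈ Add(153.64, Mul(11.180, I))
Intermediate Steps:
Function('n')(L, A) = Mul(Pow(Add(A, L), -1), Add(6, L)) (Function('n')(L, A) = Mul(Add(6, L), Pow(Add(A, L), -1)) = Mul(Pow(Add(A, L), -1), Add(6, L)))
Function('g')(H, F) = 0
Add(Function('Z')(-214, Function('g')(Function('n')(2, -1), 15)), Pow(Add(23716, Function('G')(115)), Rational(1, 2))) = Add(Pow(Add(89, -214), Rational(1, 2)), Pow(Add(23716, -112), Rational(1, 2))) = Add(Pow(-125, Rational(1, 2)), Pow(23604, Rational(1, 2))) = Add(Mul(5, I, Pow(5, Rational(1, 2))), Mul(2, Pow(5901, Rational(1, 2)))) = Add(Mul(2, Pow(5901, Rational(1, 2))), Mul(5, I, Pow(5, Rational(1, 2))))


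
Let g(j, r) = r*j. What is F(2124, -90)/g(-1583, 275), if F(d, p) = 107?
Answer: -107/435325 ≈ -0.00024579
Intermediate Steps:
g(j, r) = j*r
F(2124, -90)/g(-1583, 275) = 107/((-1583*275)) = 107/(-435325) = 107*(-1/435325) = -107/435325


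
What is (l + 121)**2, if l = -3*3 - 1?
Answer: 12321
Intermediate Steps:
l = -10 (l = -9 - 1 = -10)
(l + 121)**2 = (-10 + 121)**2 = 111**2 = 12321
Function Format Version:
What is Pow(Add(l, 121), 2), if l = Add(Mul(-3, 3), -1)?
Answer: 12321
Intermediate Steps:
l = -10 (l = Add(-9, -1) = -10)
Pow(Add(l, 121), 2) = Pow(Add(-10, 121), 2) = Pow(111, 2) = 12321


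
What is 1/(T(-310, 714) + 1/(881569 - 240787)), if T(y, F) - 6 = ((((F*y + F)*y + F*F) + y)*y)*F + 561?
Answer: -640782/9772637326187899085 ≈ -6.5569e-14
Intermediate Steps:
T(y, F) = 567 + F*y*(y + F² + y*(F + F*y)) (T(y, F) = 6 + (((((F*y + F)*y + F*F) + y)*y)*F + 561) = 6 + (((((F + F*y)*y + F²) + y)*y)*F + 561) = 6 + ((((y*(F + F*y) + F²) + y)*y)*F + 561) = 6 + ((((F² + y*(F + F*y)) + y)*y)*F + 561) = 6 + (((y + F² + y*(F + F*y))*y)*F + 561) = 6 + ((y*(y + F² + y*(F + F*y)))*F + 561) = 6 + (F*y*(y + F² + y*(F + F*y)) + 561) = 6 + (561 + F*y*(y + F² + y*(F + F*y))) = 567 + F*y*(y + F² + y*(F + F*y)))
1/(T(-310, 714) + 1/(881569 - 240787)) = 1/((567 + 714*(-310)² - 310*714³ + 714²*(-310)² + 714²*(-310)³) + 1/(881569 - 240787)) = 1/((567 + 714*96100 - 310*363994344 + 509796*96100 + 509796*(-29791000)) + 1/640782) = 1/((567 + 68615400 - 112838246640 + 48991395600 - 15187332636000) + 1/640782) = 1/(-15251110871073 + 1/640782) = 1/(-9772637326187899085/640782) = -640782/9772637326187899085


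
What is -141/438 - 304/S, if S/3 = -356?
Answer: -1453/38982 ≈ -0.037274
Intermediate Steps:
S = -1068 (S = 3*(-356) = -1068)
-141/438 - 304/S = -141/438 - 304/(-1068) = -141*1/438 - 304*(-1/1068) = -47/146 + 76/267 = -1453/38982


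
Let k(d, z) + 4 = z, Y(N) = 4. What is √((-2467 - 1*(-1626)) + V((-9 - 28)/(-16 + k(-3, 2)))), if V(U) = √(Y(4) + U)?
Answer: √(-30276 + 6*√218)/6 ≈ 28.958*I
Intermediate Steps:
k(d, z) = -4 + z
V(U) = √(4 + U)
√((-2467 - 1*(-1626)) + V((-9 - 28)/(-16 + k(-3, 2)))) = √((-2467 - 1*(-1626)) + √(4 + (-9 - 28)/(-16 + (-4 + 2)))) = √((-2467 + 1626) + √(4 - 37/(-16 - 2))) = √(-841 + √(4 - 37/(-18))) = √(-841 + √(4 - 37*(-1/18))) = √(-841 + √(4 + 37/18)) = √(-841 + √(109/18)) = √(-841 + √218/6)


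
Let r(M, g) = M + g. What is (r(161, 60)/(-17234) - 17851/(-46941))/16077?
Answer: 297270173/13005990655938 ≈ 2.2856e-5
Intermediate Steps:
(r(161, 60)/(-17234) - 17851/(-46941))/16077 = ((161 + 60)/(-17234) - 17851/(-46941))/16077 = (221*(-1/17234) - 17851*(-1/46941))*(1/16077) = (-221/17234 + 17851/46941)*(1/16077) = (297270173/808981194)*(1/16077) = 297270173/13005990655938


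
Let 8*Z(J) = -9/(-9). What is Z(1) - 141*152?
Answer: -171455/8 ≈ -21432.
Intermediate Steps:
Z(J) = 1/8 (Z(J) = (-9/(-9))/8 = (-9*(-1/9))/8 = (1/8)*1 = 1/8)
Z(1) - 141*152 = 1/8 - 141*152 = 1/8 - 21432 = -171455/8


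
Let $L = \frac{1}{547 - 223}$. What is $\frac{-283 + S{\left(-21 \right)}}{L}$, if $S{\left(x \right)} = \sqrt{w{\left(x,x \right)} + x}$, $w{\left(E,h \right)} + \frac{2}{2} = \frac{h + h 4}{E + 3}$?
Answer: $-91692 + 54 i \sqrt{582} \approx -91692.0 + 1302.7 i$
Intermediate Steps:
$w{\left(E,h \right)} = -1 + \frac{5 h}{3 + E}$ ($w{\left(E,h \right)} = -1 + \frac{h + h 4}{E + 3} = -1 + \frac{h + 4 h}{3 + E} = -1 + \frac{5 h}{3 + E}$)
$L = \frac{1}{324} \approx 0.0030864$
$S{\left(x \right)} = \sqrt{x + \frac{-3 + 4 x}{3 + x}}$ ($S{\left(x \right)} = \sqrt{\frac{-3 - x + 5 x}{3 + x} + x} = \sqrt{\frac{-3 + 4 x}{3 + x} + x} = \sqrt{x + \frac{-3 + 4 x}{3 + x}}$)
$\frac{-283 + S{\left(-21 \right)}}{L} = \left(-283 + \sqrt{\frac{-3 + \left(-21\right)^{2} + 7 \left(-21\right)}{3 - 21}}\right) \frac{1}{\frac{1}{324}} = \left(-283 + \sqrt{\frac{-3 + 441 - 147}{-18}}\right) 324 = \left(-283 + \sqrt{\left(- \frac{1}{18}\right) 291}\right) 324 = \left(-283 + \sqrt{- \frac{97}{6}}\right) 324 = \left(-283 + \frac{i \sqrt{582}}{6}\right) 324 = -91692 + 54 i \sqrt{582}$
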